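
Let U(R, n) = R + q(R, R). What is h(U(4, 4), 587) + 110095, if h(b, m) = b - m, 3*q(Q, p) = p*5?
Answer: 328556/3 ≈ 1.0952e+5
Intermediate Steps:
q(Q, p) = 5*p/3 (q(Q, p) = (p*5)/3 = (5*p)/3 = 5*p/3)
U(R, n) = 8*R/3 (U(R, n) = R + 5*R/3 = 8*R/3)
h(U(4, 4), 587) + 110095 = ((8/3)*4 - 1*587) + 110095 = (32/3 - 587) + 110095 = -1729/3 + 110095 = 328556/3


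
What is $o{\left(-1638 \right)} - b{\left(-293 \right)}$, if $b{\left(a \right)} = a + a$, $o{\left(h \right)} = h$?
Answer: $-1052$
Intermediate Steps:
$b{\left(a \right)} = 2 a$
$o{\left(-1638 \right)} - b{\left(-293 \right)} = -1638 - 2 \left(-293\right) = -1638 - -586 = -1638 + 586 = -1052$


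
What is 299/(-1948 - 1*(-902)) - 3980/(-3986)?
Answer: 1485633/2084678 ≈ 0.71264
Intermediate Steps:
299/(-1948 - 1*(-902)) - 3980/(-3986) = 299/(-1948 + 902) - 3980*(-1/3986) = 299/(-1046) + 1990/1993 = 299*(-1/1046) + 1990/1993 = -299/1046 + 1990/1993 = 1485633/2084678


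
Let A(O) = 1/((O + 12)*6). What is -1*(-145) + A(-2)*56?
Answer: 2189/15 ≈ 145.93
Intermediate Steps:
A(O) = 1/(6*(12 + O)) (A(O) = (⅙)/(12 + O) = 1/(6*(12 + O)))
-1*(-145) + A(-2)*56 = -1*(-145) + (1/(6*(12 - 2)))*56 = 145 + ((⅙)/10)*56 = 145 + ((⅙)*(⅒))*56 = 145 + (1/60)*56 = 145 + 14/15 = 2189/15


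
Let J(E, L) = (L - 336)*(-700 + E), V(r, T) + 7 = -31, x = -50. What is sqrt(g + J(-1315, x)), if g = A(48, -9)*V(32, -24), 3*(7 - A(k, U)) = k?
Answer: 2*sqrt(194533) ≈ 882.12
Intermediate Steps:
V(r, T) = -38 (V(r, T) = -7 - 31 = -38)
A(k, U) = 7 - k/3
J(E, L) = (-700 + E)*(-336 + L) (J(E, L) = (-336 + L)*(-700 + E) = (-700 + E)*(-336 + L))
g = 342 (g = (7 - 1/3*48)*(-38) = (7 - 16)*(-38) = -9*(-38) = 342)
sqrt(g + J(-1315, x)) = sqrt(342 + (235200 - 700*(-50) - 336*(-1315) - 1315*(-50))) = sqrt(342 + (235200 + 35000 + 441840 + 65750)) = sqrt(342 + 777790) = sqrt(778132) = 2*sqrt(194533)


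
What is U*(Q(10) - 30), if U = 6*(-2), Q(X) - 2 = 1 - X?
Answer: 444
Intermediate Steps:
Q(X) = 3 - X (Q(X) = 2 + (1 - X) = 3 - X)
U = -12
U*(Q(10) - 30) = -12*((3 - 1*10) - 30) = -12*((3 - 10) - 30) = -12*(-7 - 30) = -12*(-37) = 444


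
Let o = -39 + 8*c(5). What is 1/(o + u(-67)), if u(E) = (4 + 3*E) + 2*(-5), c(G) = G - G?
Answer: -1/246 ≈ -0.0040650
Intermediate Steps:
c(G) = 0
u(E) = -6 + 3*E (u(E) = (4 + 3*E) - 10 = -6 + 3*E)
o = -39 (o = -39 + 8*0 = -39 + 0 = -39)
1/(o + u(-67)) = 1/(-39 + (-6 + 3*(-67))) = 1/(-39 + (-6 - 201)) = 1/(-39 - 207) = 1/(-246) = -1/246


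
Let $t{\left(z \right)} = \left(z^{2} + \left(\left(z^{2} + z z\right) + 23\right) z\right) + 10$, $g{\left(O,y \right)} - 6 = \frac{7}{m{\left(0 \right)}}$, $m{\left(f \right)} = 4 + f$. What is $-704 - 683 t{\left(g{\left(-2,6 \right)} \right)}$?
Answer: $- \frac{25796899}{32} \approx -8.0615 \cdot 10^{5}$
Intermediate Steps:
$g{\left(O,y \right)} = \frac{31}{4}$ ($g{\left(O,y \right)} = 6 + \frac{7}{4 + 0} = 6 + \frac{7}{4} = \frac{31}{4}$)
$t{\left(z \right)} = 10 + z^{2} + z \left(23 + 2 z^{2}\right)$ ($t{\left(z \right)} = \left(z^{2} + \left(\left(z^{2} + z^{2}\right) + 23\right) z\right) + 10 = \left(z^{2} + \left(2 z^{2} + 23\right) z\right) + 10 = \left(z^{2} + \left(23 + 2 z^{2}\right) z\right) + 10 = \left(z^{2} + z \left(23 + 2 z^{2}\right)\right) + 10 = 10 + z^{2} + z \left(23 + 2 z^{2}\right)$)
$-704 - 683 t{\left(g{\left(-2,6 \right)} \right)} = -704 - 683 \left(10 + \left(\frac{31}{4}\right)^{2} + 2 \left(\frac{31}{4}\right)^{3} + 23 \cdot \frac{31}{4}\right) = -704 - 683 \left(10 + \frac{961}{16} + 2 \cdot \frac{29791}{64} + \frac{713}{4}\right) = -704 - 683 \left(10 + \frac{961}{16} + \frac{29791}{32} + \frac{713}{4}\right) = -704 - \frac{25774371}{32} = - \frac{25796899}{32}$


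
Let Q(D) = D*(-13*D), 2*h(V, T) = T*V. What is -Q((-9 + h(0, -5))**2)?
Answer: 85293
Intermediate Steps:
h(V, T) = T*V/2 (h(V, T) = (T*V)/2 = T*V/2)
Q(D) = -13*D**2
-Q((-9 + h(0, -5))**2) = -(-13)*((-9 + (1/2)*(-5)*0)**2)**2 = -(-13)*((-9 + 0)**2)**2 = -(-13)*((-9)**2)**2 = -(-13)*81**2 = -(-13)*6561 = -1*(-85293) = 85293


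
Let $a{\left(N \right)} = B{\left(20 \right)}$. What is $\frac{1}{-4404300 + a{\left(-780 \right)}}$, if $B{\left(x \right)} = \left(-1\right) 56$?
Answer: $- \frac{1}{4404356} \approx -2.2705 \cdot 10^{-7}$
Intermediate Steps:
$B{\left(x \right)} = -56$
$a{\left(N \right)} = -56$
$\frac{1}{-4404300 + a{\left(-780 \right)}} = \frac{1}{-4404300 - 56} = \frac{1}{-4404356} = - \frac{1}{4404356}$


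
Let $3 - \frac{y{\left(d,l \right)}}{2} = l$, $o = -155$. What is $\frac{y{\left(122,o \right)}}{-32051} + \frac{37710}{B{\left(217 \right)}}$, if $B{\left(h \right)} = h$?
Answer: $\frac{1208574638}{6955067} \approx 173.77$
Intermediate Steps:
$y{\left(d,l \right)} = 6 - 2 l$
$\frac{y{\left(122,o \right)}}{-32051} + \frac{37710}{B{\left(217 \right)}} = \frac{6 - -310}{-32051} + \frac{37710}{217} = \left(6 + 310\right) \left(- \frac{1}{32051}\right) + 37710 \cdot \frac{1}{217} = 316 \left(- \frac{1}{32051}\right) + \frac{37710}{217} = - \frac{316}{32051} + \frac{37710}{217} = \frac{1208574638}{6955067}$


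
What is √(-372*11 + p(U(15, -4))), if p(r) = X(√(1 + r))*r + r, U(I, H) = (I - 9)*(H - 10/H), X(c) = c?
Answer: √(-4101 - 18*I*√2) ≈ 0.1988 - 64.039*I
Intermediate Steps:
U(I, H) = (-9 + I)*(H - 10/H)
p(r) = r + r*√(1 + r) (p(r) = √(1 + r)*r + r = r*√(1 + r) + r = r + r*√(1 + r))
√(-372*11 + p(U(15, -4))) = √(-372*11 + ((90 - 10*15 + (-4)²*(-9 + 15))/(-4))*(1 + √(1 + (90 - 10*15 + (-4)²*(-9 + 15))/(-4)))) = √(-4092 + (-(90 - 150 + 16*6)/4)*(1 + √(1 - (90 - 150 + 16*6)/4))) = √(-4092 + (-(90 - 150 + 96)/4)*(1 + √(1 - (90 - 150 + 96)/4))) = √(-4092 + (-¼*36)*(1 + √(1 - ¼*36))) = √(-4092 - 9*(1 + √(1 - 9))) = √(-4092 - 9*(1 + √(-8))) = √(-4092 - 9*(1 + 2*I*√2)) = √(-4092 + (-9 - 18*I*√2)) = √(-4101 - 18*I*√2)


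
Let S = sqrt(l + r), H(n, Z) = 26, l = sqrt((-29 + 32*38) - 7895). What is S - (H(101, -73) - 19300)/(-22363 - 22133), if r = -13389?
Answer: -9637/22248 + sqrt(-13389 + 2*I*sqrt(1677)) ≈ -0.079255 + 115.71*I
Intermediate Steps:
l = 2*I*sqrt(1677) (l = sqrt((-29 + 1216) - 7895) = sqrt(1187 - 7895) = sqrt(-6708) = 2*I*sqrt(1677) ≈ 81.902*I)
S = sqrt(-13389 + 2*I*sqrt(1677)) (S = sqrt(2*I*sqrt(1677) - 13389) = sqrt(-13389 + 2*I*sqrt(1677)) ≈ 0.3539 + 115.71*I)
S - (H(101, -73) - 19300)/(-22363 - 22133) = sqrt(-13389 + 2*I*sqrt(1677)) - (26 - 19300)/(-22363 - 22133) = sqrt(-13389 + 2*I*sqrt(1677)) - (-19274)/(-44496) = sqrt(-13389 + 2*I*sqrt(1677)) - (-19274)*(-1)/44496 = sqrt(-13389 + 2*I*sqrt(1677)) - 1*9637/22248 = sqrt(-13389 + 2*I*sqrt(1677)) - 9637/22248 = -9637/22248 + sqrt(-13389 + 2*I*sqrt(1677))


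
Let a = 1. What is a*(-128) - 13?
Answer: -141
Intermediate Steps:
a*(-128) - 13 = 1*(-128) - 13 = -128 - 13 = -141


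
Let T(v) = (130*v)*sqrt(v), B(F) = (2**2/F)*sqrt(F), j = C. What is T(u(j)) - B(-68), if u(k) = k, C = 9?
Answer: 3510 + 2*I*sqrt(17)/17 ≈ 3510.0 + 0.48507*I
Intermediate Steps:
j = 9
B(F) = 4/sqrt(F) (B(F) = (4/F)*sqrt(F) = 4/sqrt(F))
T(v) = 130*v**(3/2)
T(u(j)) - B(-68) = 130*9**(3/2) - 4/sqrt(-68) = 130*27 - 4*(-I*sqrt(17)/34) = 3510 - (-2)*I*sqrt(17)/17 = 3510 + 2*I*sqrt(17)/17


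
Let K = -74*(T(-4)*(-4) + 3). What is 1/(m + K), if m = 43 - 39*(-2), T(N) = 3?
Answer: 1/787 ≈ 0.0012706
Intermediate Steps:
m = 121 (m = 43 + 78 = 121)
K = 666 (K = -74*(3*(-4) + 3) = -74*(-12 + 3) = -74*(-9) = 666)
1/(m + K) = 1/(121 + 666) = 1/787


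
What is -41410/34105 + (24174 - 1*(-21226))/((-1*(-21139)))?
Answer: 134600202/144189119 ≈ 0.93350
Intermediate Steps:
-41410/34105 + (24174 - 1*(-21226))/((-1*(-21139))) = -41410*1/34105 + (24174 + 21226)/21139 = -8282/6821 + 45400*(1/21139) = -8282/6821 + 45400/21139 = 134600202/144189119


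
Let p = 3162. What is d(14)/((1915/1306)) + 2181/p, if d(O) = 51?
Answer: 71594929/2018410 ≈ 35.471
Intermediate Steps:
d(14)/((1915/1306)) + 2181/p = 51/((1915/1306)) + 2181/3162 = 51/((1915*(1/1306))) + 2181*(1/3162) = 51/(1915/1306) + 727/1054 = 51*(1306/1915) + 727/1054 = 66606/1915 + 727/1054 = 71594929/2018410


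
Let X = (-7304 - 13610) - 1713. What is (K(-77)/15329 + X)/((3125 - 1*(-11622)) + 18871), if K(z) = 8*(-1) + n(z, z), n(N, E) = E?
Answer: -57808228/85888387 ≈ -0.67306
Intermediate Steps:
X = -22627 (X = -20914 - 1713 = -22627)
K(z) = -8 + z (K(z) = 8*(-1) + z = -8 + z)
(K(-77)/15329 + X)/((3125 - 1*(-11622)) + 18871) = ((-8 - 77)/15329 - 22627)/((3125 - 1*(-11622)) + 18871) = (-85*1/15329 - 22627)/((3125 + 11622) + 18871) = (-85/15329 - 22627)/(14747 + 18871) = -346849368/15329/33618 = -346849368/15329*1/33618 = -57808228/85888387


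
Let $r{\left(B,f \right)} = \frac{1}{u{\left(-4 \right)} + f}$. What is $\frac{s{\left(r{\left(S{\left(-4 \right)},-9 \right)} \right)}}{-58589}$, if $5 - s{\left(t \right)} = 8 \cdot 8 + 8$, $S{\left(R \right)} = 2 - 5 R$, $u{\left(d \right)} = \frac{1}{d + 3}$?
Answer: $\frac{67}{58589} \approx 0.0011436$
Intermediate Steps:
$u{\left(d \right)} = \frac{1}{3 + d}$
$r{\left(B,f \right)} = \frac{1}{-1 + f}$ ($r{\left(B,f \right)} = \frac{1}{\frac{1}{3 - 4} + f} = \frac{1}{\frac{1}{-1} + f} = \frac{1}{-1 + f}$)
$s{\left(t \right)} = -67$ ($s{\left(t \right)} = 5 - \left(8 \cdot 8 + 8\right) = 5 - \left(64 + 8\right) = 5 - 72 = -67$)
$\frac{s{\left(r{\left(S{\left(-4 \right)},-9 \right)} \right)}}{-58589} = - \frac{67}{-58589} = \left(-67\right) \left(- \frac{1}{58589}\right) = \frac{67}{58589}$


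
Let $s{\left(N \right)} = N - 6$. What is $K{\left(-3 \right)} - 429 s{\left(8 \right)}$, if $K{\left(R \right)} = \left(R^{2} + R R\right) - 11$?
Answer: $-851$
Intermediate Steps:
$K{\left(R \right)} = -11 + 2 R^{2}$ ($K{\left(R \right)} = \left(R^{2} + R^{2}\right) - 11 = 2 R^{2} - 11 = -11 + 2 R^{2}$)
$s{\left(N \right)} = -6 + N$
$K{\left(-3 \right)} - 429 s{\left(8 \right)} = \left(-11 + 2 \left(-3\right)^{2}\right) - 429 \left(-6 + 8\right) = \left(-11 + 2 \cdot 9\right) - 858 = \left(-11 + 18\right) - 858 = 7 - 858 = -851$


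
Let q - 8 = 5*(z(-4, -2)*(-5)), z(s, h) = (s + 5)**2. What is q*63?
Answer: -1071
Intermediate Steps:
z(s, h) = (5 + s)**2
q = -17 (q = 8 + 5*((5 - 4)**2*(-5)) = 8 + 5*(1**2*(-5)) = 8 + 5*(1*(-5)) = 8 + 5*(-5) = 8 - 25 = -17)
q*63 = -17*63 = -1071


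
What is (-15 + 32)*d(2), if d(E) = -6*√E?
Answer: -102*√2 ≈ -144.25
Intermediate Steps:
(-15 + 32)*d(2) = (-15 + 32)*(-6*√2) = 17*(-6*√2) = -102*√2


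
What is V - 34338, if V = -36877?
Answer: -71215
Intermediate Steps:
V - 34338 = -36877 - 34338 = -71215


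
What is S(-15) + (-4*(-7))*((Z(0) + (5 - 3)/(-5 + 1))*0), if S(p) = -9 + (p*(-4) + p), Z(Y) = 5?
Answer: 36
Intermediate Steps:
S(p) = -9 - 3*p (S(p) = -9 + (-4*p + p) = -9 - 3*p)
S(-15) + (-4*(-7))*((Z(0) + (5 - 3)/(-5 + 1))*0) = (-9 - 3*(-15)) + (-4*(-7))*((5 + (5 - 3)/(-5 + 1))*0) = (-9 + 45) + 28*((5 + 2/(-4))*0) = 36 + 28*((5 + 2*(-¼))*0) = 36 + 28*((5 - ½)*0) = 36 + 28*((9/2)*0) = 36 + 28*0 = 36 + 0 = 36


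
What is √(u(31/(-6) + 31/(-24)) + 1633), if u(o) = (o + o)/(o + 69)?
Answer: √3678685323/1501 ≈ 40.408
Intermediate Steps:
u(o) = 2*o/(69 + o) (u(o) = (2*o)/(69 + o) = 2*o/(69 + o))
√(u(31/(-6) + 31/(-24)) + 1633) = √(2*(31/(-6) + 31/(-24))/(69 + (31/(-6) + 31/(-24))) + 1633) = √(2*(31*(-⅙) + 31*(-1/24))/(69 + (31*(-⅙) + 31*(-1/24))) + 1633) = √(2*(-31/6 - 31/24)/(69 + (-31/6 - 31/24)) + 1633) = √(2*(-155/24)/(69 - 155/24) + 1633) = √(2*(-155/24)/(1501/24) + 1633) = √(2*(-155/24)*(24/1501) + 1633) = √(-310/1501 + 1633) = √(2450823/1501) = √3678685323/1501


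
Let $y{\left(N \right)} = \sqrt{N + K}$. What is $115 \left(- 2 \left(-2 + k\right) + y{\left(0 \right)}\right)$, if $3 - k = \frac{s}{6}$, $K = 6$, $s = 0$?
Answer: $-230 + 115 \sqrt{6} \approx 51.691$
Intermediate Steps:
$y{\left(N \right)} = \sqrt{6 + N}$ ($y{\left(N \right)} = \sqrt{N + 6} = \sqrt{6 + N}$)
$k = 3$ ($k = 3 - \frac{0}{6} = 3 - 0 \cdot \frac{1}{6} = 3 - 0 = 3 + 0 = 3$)
$115 \left(- 2 \left(-2 + k\right) + y{\left(0 \right)}\right) = 115 \left(- 2 \left(-2 + 3\right) + \sqrt{6 + 0}\right) = 115 \left(\left(-2\right) 1 + \sqrt{6}\right) = 115 \left(-2 + \sqrt{6}\right) = -230 + 115 \sqrt{6}$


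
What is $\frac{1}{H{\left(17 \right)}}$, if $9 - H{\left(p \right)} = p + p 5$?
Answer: $- \frac{1}{93} \approx -0.010753$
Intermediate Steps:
$H{\left(p \right)} = 9 - 6 p$ ($H{\left(p \right)} = 9 - \left(p + p 5\right) = 9 - \left(p + 5 p\right) = 9 - 6 p$)
$\frac{1}{H{\left(17 \right)}} = \frac{1}{9 - 102} = \frac{1}{-93} = - \frac{1}{93}$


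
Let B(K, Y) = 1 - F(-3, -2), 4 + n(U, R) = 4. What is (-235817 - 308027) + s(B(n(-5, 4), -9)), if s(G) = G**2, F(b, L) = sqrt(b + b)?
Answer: -543844 + (1 - I*sqrt(6))**2 ≈ -5.4385e+5 - 4.899*I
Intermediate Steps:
F(b, L) = sqrt(2)*sqrt(b) (F(b, L) = sqrt(2*b) = sqrt(2)*sqrt(b))
n(U, R) = 0 (n(U, R) = -4 + 4 = 0)
B(K, Y) = 1 - I*sqrt(6) (B(K, Y) = 1 - sqrt(2)*sqrt(-3) = 1 - sqrt(2)*I*sqrt(3) = 1 - I*sqrt(6))
(-235817 - 308027) + s(B(n(-5, 4), -9)) = (-235817 - 308027) + (1 - I*sqrt(6))**2 = -543844 + (1 - I*sqrt(6))**2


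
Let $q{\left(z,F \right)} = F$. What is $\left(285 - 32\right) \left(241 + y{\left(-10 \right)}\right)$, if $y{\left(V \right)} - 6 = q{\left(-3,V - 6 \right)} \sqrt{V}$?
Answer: $62491 - 4048 i \sqrt{10} \approx 62491.0 - 12801.0 i$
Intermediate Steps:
$y{\left(V \right)} = 6 + \sqrt{V} \left(-6 + V\right)$ ($y{\left(V \right)} = 6 + \left(V - 6\right) \sqrt{V} = 6 + \left(-6 + V\right) \sqrt{V} = 6 + \sqrt{V} \left(-6 + V\right)$)
$\left(285 - 32\right) \left(241 + y{\left(-10 \right)}\right) = \left(285 - 32\right) \left(241 + \left(6 + \sqrt{-10} \left(-6 - 10\right)\right)\right) = 253 \left(241 + \left(6 + i \sqrt{10} \left(-16\right)\right)\right) = 253 \left(241 + \left(6 - 16 i \sqrt{10}\right)\right) = 253 \left(247 - 16 i \sqrt{10}\right) = 62491 - 4048 i \sqrt{10}$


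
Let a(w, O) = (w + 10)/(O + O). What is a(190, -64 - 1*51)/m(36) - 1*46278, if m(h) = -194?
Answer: -103246208/2231 ≈ -46278.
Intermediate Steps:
a(w, O) = (10 + w)/(2*O) (a(w, O) = (10 + w)/((2*O)) = (10 + w)*(1/(2*O)) = (10 + w)/(2*O))
a(190, -64 - 1*51)/m(36) - 1*46278 = ((10 + 190)/(2*(-64 - 1*51)))/(-194) - 1*46278 = ((½)*200/(-64 - 51))*(-1/194) - 46278 = ((½)*200/(-115))*(-1/194) - 46278 = ((½)*(-1/115)*200)*(-1/194) - 46278 = -20/23*(-1/194) - 46278 = 10/2231 - 46278 = -103246208/2231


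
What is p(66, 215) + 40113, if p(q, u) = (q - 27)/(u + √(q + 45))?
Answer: 1849779267/46114 - 39*√111/46114 ≈ 40113.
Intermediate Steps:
p(q, u) = (-27 + q)/(u + √(45 + q))
p(66, 215) + 40113 = (-27 + 66)/(215 + √(45 + 66)) + 40113 = 39/(215 + √111) + 40113 = 40113 + 39/(215 + √111)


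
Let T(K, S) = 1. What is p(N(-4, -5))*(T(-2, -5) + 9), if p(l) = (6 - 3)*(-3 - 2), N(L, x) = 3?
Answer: -150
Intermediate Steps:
p(l) = -15 (p(l) = 3*(-5) = -15)
p(N(-4, -5))*(T(-2, -5) + 9) = -15*(1 + 9) = -15*10 = -150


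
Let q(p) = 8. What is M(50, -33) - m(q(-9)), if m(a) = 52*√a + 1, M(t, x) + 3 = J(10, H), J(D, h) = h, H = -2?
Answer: -6 - 104*√2 ≈ -153.08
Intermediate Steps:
M(t, x) = -5 (M(t, x) = -3 - 2 = -5)
m(a) = 1 + 52*√a
M(50, -33) - m(q(-9)) = -5 - (1 + 52*√8) = -5 - (1 + 52*(2*√2)) = -5 - (1 + 104*√2) = -5 + (-1 - 104*√2) = -6 - 104*√2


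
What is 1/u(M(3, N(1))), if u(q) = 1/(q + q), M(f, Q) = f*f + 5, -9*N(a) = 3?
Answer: 28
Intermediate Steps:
N(a) = -1/3 (N(a) = -1/9*3 = -1/3)
M(f, Q) = 5 + f**2 (M(f, Q) = f**2 + 5 = 5 + f**2)
u(q) = 1/(2*q)
1/u(M(3, N(1))) = 1/(1/(2*(5 + 3**2))) = 1/(1/(2*(5 + 9))) = 1/((1/2)/14) = 1/((1/2)*(1/14)) = 1/(1/28) = 28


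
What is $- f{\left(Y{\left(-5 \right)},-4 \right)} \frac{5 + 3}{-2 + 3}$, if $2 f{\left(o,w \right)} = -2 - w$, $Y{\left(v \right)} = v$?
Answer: $-8$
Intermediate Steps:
$f{\left(o,w \right)} = -1 - \frac{w}{2}$ ($f{\left(o,w \right)} = \frac{-2 - w}{2} = -1 - \frac{w}{2}$)
$- f{\left(Y{\left(-5 \right)},-4 \right)} \frac{5 + 3}{-2 + 3} = - (-1 - -2) \frac{5 + 3}{-2 + 3} = - (-1 + 2) \frac{8}{1} = \left(-1\right) 1 \cdot 8 \cdot 1 = \left(-1\right) 8 = -8$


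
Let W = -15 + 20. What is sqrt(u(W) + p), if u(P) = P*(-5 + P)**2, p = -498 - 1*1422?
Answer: 8*I*sqrt(30) ≈ 43.818*I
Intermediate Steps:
W = 5
p = -1920 (p = -498 - 1422 = -1920)
sqrt(u(W) + p) = sqrt(5*(-5 + 5)**2 - 1920) = sqrt(5*0**2 - 1920) = sqrt(5*0 - 1920) = sqrt(0 - 1920) = sqrt(-1920) = 8*I*sqrt(30)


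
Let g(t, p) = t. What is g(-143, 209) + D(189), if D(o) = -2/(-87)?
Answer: -12439/87 ≈ -142.98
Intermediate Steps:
D(o) = 2/87 (D(o) = -2*(-1/87) = 2/87)
g(-143, 209) + D(189) = -143 + 2/87 = -12439/87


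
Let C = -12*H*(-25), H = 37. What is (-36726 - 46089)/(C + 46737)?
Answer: -27605/19279 ≈ -1.4319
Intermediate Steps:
C = 11100 (C = -12*37*(-25) = -444*(-25) = 11100)
(-36726 - 46089)/(C + 46737) = (-36726 - 46089)/(11100 + 46737) = -82815/57837 = -82815*1/57837 = -27605/19279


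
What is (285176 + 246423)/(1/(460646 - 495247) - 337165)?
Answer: -18393856999/11666246166 ≈ -1.5767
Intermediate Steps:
(285176 + 246423)/(1/(460646 - 495247) - 337165) = 531599/(1/(-34601) - 337165) = 531599/(-1/34601 - 337165) = 531599/(-11666246166/34601) = 531599*(-34601/11666246166) = -18393856999/11666246166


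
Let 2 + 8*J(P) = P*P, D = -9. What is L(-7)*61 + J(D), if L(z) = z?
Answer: -3337/8 ≈ -417.13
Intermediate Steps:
J(P) = -1/4 + P**2/8 (J(P) = -1/4 + (P*P)/8 = -1/4 + P**2/8)
L(-7)*61 + J(D) = -7*61 + (-1/4 + (1/8)*(-9)**2) = -427 + (-1/4 + (1/8)*81) = -427 + (-1/4 + 81/8) = -427 + 79/8 = -3337/8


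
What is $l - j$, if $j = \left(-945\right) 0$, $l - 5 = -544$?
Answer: $-539$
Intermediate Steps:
$l = -539$ ($l = 5 - 544 = -539$)
$j = 0$
$l - j = -539 - 0 = -539 + 0 = -539$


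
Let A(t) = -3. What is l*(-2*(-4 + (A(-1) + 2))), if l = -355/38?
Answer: -1775/19 ≈ -93.421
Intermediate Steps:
l = -355/38 (l = -355*1/38 = -355/38 ≈ -9.3421)
l*(-2*(-4 + (A(-1) + 2))) = -(-355)*(-4 + (-3 + 2))/19 = -(-355)*(-4 - 1)/19 = -(-355)*(-5)/19 = -355/38*10 = -1775/19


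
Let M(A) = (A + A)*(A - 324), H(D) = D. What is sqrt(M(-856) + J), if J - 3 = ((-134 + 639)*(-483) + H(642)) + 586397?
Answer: sqrt(2363287) ≈ 1537.3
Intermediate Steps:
M(A) = 2*A*(-324 + A) (M(A) = (2*A)*(-324 + A) = 2*A*(-324 + A))
J = 343127 (J = 3 + (((-134 + 639)*(-483) + 642) + 586397) = 3 + ((505*(-483) + 642) + 586397) = 3 + ((-243915 + 642) + 586397) = 3 + (-243273 + 586397) = 3 + 343124 = 343127)
sqrt(M(-856) + J) = sqrt(2*(-856)*(-324 - 856) + 343127) = sqrt(2*(-856)*(-1180) + 343127) = sqrt(2020160 + 343127) = sqrt(2363287)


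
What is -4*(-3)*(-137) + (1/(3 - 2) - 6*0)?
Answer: -1643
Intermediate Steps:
-4*(-3)*(-137) + (1/(3 - 2) - 6*0) = 12*(-137) + (1/1 + 0) = -1644 + (1 + 0) = -1644 + 1 = -1643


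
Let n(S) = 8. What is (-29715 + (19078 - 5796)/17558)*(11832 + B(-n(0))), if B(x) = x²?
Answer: -3103206548224/8779 ≈ -3.5348e+8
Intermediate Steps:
(-29715 + (19078 - 5796)/17558)*(11832 + B(-n(0))) = (-29715 + (19078 - 5796)/17558)*(11832 + (-1*8)²) = (-29715 + 13282*(1/17558))*(11832 + (-8)²) = (-29715 + 6641/8779)*(11832 + 64) = -260861344/8779*11896 = -3103206548224/8779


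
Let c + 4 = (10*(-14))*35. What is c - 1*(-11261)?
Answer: 6357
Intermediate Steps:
c = -4904 (c = -4 + (10*(-14))*35 = -4 - 140*35 = -4 - 4900 = -4904)
c - 1*(-11261) = -4904 - 1*(-11261) = -4904 + 11261 = 6357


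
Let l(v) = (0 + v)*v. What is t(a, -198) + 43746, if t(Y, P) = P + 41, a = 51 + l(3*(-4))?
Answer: 43589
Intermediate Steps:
l(v) = v² (l(v) = v*v = v²)
a = 195 (a = 51 + (3*(-4))² = 51 + (-12)² = 51 + 144 = 195)
t(Y, P) = 41 + P
t(a, -198) + 43746 = (41 - 198) + 43746 = -157 + 43746 = 43589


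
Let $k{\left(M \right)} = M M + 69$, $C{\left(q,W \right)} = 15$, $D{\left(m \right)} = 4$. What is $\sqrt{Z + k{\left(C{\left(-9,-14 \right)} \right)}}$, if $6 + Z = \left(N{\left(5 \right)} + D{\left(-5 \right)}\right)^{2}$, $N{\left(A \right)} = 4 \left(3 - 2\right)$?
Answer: $4 \sqrt{22} \approx 18.762$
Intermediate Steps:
$N{\left(A \right)} = 4$ ($N{\left(A \right)} = 4 \cdot 1 = 4$)
$Z = 58$ ($Z = -6 + \left(4 + 4\right)^{2} = -6 + 8^{2} = -6 + 64 = 58$)
$k{\left(M \right)} = 69 + M^{2}$ ($k{\left(M \right)} = M^{2} + 69 = 69 + M^{2}$)
$\sqrt{Z + k{\left(C{\left(-9,-14 \right)} \right)}} = \sqrt{58 + \left(69 + 15^{2}\right)} = \sqrt{58 + \left(69 + 225\right)} = \sqrt{58 + 294} = \sqrt{352} = 4 \sqrt{22}$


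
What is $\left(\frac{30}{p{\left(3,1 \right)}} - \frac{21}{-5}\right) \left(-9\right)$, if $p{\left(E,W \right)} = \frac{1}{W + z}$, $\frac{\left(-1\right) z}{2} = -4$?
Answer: $- \frac{12339}{5} \approx -2467.8$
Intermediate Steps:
$z = 8$ ($z = \left(-2\right) \left(-4\right) = 8$)
$p{\left(E,W \right)} = \frac{1}{8 + W}$ ($p{\left(E,W \right)} = \frac{1}{W + 8} = \frac{1}{8 + W}$)
$\left(\frac{30}{p{\left(3,1 \right)}} - \frac{21}{-5}\right) \left(-9\right) = \left(\frac{30}{\frac{1}{8 + 1}} - \frac{21}{-5}\right) \left(-9\right) = \left(\frac{30}{\frac{1}{9}} - - \frac{21}{5}\right) \left(-9\right) = \left(30 \frac{1}{\frac{1}{9}} + \frac{21}{5}\right) \left(-9\right) = \left(30 \cdot 9 + \frac{21}{5}\right) \left(-9\right) = \left(270 + \frac{21}{5}\right) \left(-9\right) = \frac{1371}{5} \left(-9\right) = - \frac{12339}{5}$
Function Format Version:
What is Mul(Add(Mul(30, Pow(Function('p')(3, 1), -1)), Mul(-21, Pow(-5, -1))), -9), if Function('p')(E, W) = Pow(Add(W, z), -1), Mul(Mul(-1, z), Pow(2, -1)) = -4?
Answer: Rational(-12339, 5) ≈ -2467.8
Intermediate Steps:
z = 8 (z = Mul(-2, -4) = 8)
Function('p')(E, W) = Pow(Add(8, W), -1) (Function('p')(E, W) = Pow(Add(W, 8), -1) = Pow(Add(8, W), -1))
Mul(Add(Mul(30, Pow(Function('p')(3, 1), -1)), Mul(-21, Pow(-5, -1))), -9) = Mul(Add(Mul(30, Pow(Pow(Add(8, 1), -1), -1)), Mul(-21, Pow(-5, -1))), -9) = Mul(Add(Mul(30, Pow(Pow(9, -1), -1)), Mul(-21, Rational(-1, 5))), -9) = Mul(Add(Mul(30, Pow(Rational(1, 9), -1)), Rational(21, 5)), -9) = Mul(Add(Mul(30, 9), Rational(21, 5)), -9) = Mul(Add(270, Rational(21, 5)), -9) = Mul(Rational(1371, 5), -9) = Rational(-12339, 5)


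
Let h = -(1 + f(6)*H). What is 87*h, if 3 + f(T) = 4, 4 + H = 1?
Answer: 174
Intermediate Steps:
H = -3 (H = -4 + 1 = -3)
f(T) = 1 (f(T) = -3 + 4 = 1)
h = 2 (h = -(1 + 1*(-3)) = -(1 - 3) = -1*(-2) = 2)
87*h = 87*2 = 174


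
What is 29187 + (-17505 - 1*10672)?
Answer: 1010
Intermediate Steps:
29187 + (-17505 - 1*10672) = 29187 + (-17505 - 10672) = 29187 - 28177 = 1010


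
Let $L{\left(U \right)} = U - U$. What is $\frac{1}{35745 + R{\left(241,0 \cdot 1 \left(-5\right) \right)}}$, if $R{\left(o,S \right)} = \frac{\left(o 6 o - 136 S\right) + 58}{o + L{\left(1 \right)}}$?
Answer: $\frac{241}{8963089} \approx 2.6888 \cdot 10^{-5}$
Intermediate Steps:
$L{\left(U \right)} = 0$
$R{\left(o,S \right)} = \frac{58 - 136 S + 6 o^{2}}{o}$ ($R{\left(o,S \right)} = \frac{\left(o 6 o - 136 S\right) + 58}{o + 0} = \frac{\left(6 o o - 136 S\right) + 58}{o} = \frac{\left(6 o^{2} - 136 S\right) + 58}{o} = \frac{\left(- 136 S + 6 o^{2}\right) + 58}{o} = \frac{58 - 136 S + 6 o^{2}}{o}$)
$\frac{1}{35745 + R{\left(241,0 \cdot 1 \left(-5\right) \right)}} = \frac{1}{35745 + \frac{2 \left(29 - 68 \cdot 0 \cdot 1 \left(-5\right) + 3 \cdot 241^{2}\right)}{241}} = \frac{1}{35745 + 2 \cdot \frac{1}{241} \left(29 - 68 \cdot 0 \left(-5\right) + 3 \cdot 58081\right)} = \frac{1}{35745 + 2 \cdot \frac{1}{241} \left(29 - 0 + 174243\right)} = \frac{1}{35745 + 2 \cdot \frac{1}{241} \left(29 + 0 + 174243\right)} = \frac{1}{35745 + 2 \cdot \frac{1}{241} \cdot 174272} = \frac{1}{35745 + \frac{348544}{241}} = \frac{1}{\frac{8963089}{241}} = \frac{241}{8963089}$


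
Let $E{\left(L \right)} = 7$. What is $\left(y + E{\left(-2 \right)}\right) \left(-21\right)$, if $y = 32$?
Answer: $-819$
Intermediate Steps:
$\left(y + E{\left(-2 \right)}\right) \left(-21\right) = \left(32 + 7\right) \left(-21\right) = 39 \left(-21\right) = -819$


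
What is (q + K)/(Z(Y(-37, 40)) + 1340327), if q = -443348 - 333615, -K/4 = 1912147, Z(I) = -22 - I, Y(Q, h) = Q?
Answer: -8425551/1340342 ≈ -6.2861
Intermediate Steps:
K = -7648588 (K = -4*1912147 = -7648588)
q = -776963
(q + K)/(Z(Y(-37, 40)) + 1340327) = (-776963 - 7648588)/((-22 - 1*(-37)) + 1340327) = -8425551/((-22 + 37) + 1340327) = -8425551/(15 + 1340327) = -8425551/1340342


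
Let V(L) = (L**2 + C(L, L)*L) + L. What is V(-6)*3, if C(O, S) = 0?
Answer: 90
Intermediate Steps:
V(L) = L + L**2 (V(L) = (L**2 + 0*L) + L = (L**2 + 0) + L = L**2 + L = L + L**2)
V(-6)*3 = -6*(1 - 6)*3 = -6*(-5)*3 = 30*3 = 90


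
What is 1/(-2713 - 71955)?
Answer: -1/74668 ≈ -1.3393e-5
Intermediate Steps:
1/(-2713 - 71955) = 1/(-74668) = -1/74668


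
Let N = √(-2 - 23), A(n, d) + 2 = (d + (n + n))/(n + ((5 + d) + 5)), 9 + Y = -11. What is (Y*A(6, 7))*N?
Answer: 2700*I/23 ≈ 117.39*I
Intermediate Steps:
Y = -20 (Y = -9 - 11 = -20)
A(n, d) = -2 + (d + 2*n)/(10 + d + n) (A(n, d) = -2 + (d + (n + n))/(n + ((5 + d) + 5)) = -2 + (d + 2*n)/(n + (10 + d)) = -2 + (d + 2*n)/(10 + d + n))
N = 5*I (N = √(-25) = 5*I ≈ 5.0*I)
(Y*A(6, 7))*N = (-20*(-20 - 1*7)/(10 + 7 + 6))*(5*I) = (-20*(-20 - 7)/23)*(5*I) = (-20*(-27)/23)*(5*I) = (-20*(-27/23))*(5*I) = 540*(5*I)/23 = 2700*I/23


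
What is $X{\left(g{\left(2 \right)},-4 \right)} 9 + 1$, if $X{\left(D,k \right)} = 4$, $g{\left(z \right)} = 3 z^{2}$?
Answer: $37$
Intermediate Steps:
$X{\left(g{\left(2 \right)},-4 \right)} 9 + 1 = 4 \cdot 9 + 1 = 36 + 1 = 37$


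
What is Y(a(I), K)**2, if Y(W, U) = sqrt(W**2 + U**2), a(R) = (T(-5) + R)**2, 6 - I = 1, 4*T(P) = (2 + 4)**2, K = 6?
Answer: 38452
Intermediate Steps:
T(P) = 9 (T(P) = (2 + 4)**2/4 = (1/4)*6**2 = (1/4)*36 = 9)
I = 5 (I = 6 - 1*1 = 6 - 1 = 5)
a(R) = (9 + R)**2
Y(W, U) = sqrt(U**2 + W**2)
Y(a(I), K)**2 = (sqrt(6**2 + ((9 + 5)**2)**2))**2 = (sqrt(36 + (14**2)**2))**2 = (sqrt(36 + 196**2))**2 = (sqrt(36 + 38416))**2 = (sqrt(38452))**2 = (2*sqrt(9613))**2 = 38452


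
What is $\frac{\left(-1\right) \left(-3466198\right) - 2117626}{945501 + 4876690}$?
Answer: $\frac{1348572}{5822191} \approx 0.23163$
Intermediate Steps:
$\frac{\left(-1\right) \left(-3466198\right) - 2117626}{945501 + 4876690} = \frac{3466198 - 2117626}{5822191} = 1348572 \cdot \frac{1}{5822191} = \frac{1348572}{5822191}$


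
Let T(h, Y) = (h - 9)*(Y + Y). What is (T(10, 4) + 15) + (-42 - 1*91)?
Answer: -110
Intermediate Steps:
T(h, Y) = 2*Y*(-9 + h) (T(h, Y) = (-9 + h)*(2*Y) = 2*Y*(-9 + h))
(T(10, 4) + 15) + (-42 - 1*91) = (2*4*(-9 + 10) + 15) + (-42 - 1*91) = (2*4*1 + 15) + (-42 - 91) = (8 + 15) - 133 = 23 - 133 = -110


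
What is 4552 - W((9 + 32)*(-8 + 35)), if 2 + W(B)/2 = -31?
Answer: 4618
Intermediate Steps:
W(B) = -66 (W(B) = -4 + 2*(-31) = -4 - 62 = -66)
4552 - W((9 + 32)*(-8 + 35)) = 4552 - 1*(-66) = 4552 + 66 = 4618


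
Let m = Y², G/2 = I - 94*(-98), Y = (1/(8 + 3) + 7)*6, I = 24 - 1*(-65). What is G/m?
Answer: 1125421/109512 ≈ 10.277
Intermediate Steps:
I = 89 (I = 24 + 65 = 89)
Y = 468/11 (Y = (1/11 + 7)*6 = (78/11)*6 = 468/11 ≈ 42.545)
G = 18602 (G = 2*(89 - 94*(-98)) = 2*(89 + 9212) = 2*9301 = 18602)
m = 219024/121 (m = (468/11)² = 219024/121 ≈ 1810.1)
G/m = 18602/(219024/121) = 18602*(121/219024) = 1125421/109512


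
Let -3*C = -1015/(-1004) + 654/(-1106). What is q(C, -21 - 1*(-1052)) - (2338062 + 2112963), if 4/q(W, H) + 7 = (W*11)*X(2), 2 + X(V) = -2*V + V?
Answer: -783394585893/176003 ≈ -4.4510e+6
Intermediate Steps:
X(V) = -2 - V (X(V) = -2 + (-2*V + V) = -2 - V)
C = -232987/1665636 (C = -(-1015/(-1004) + 654/(-1106))/3 = -(-1015*(-1/1004) + 654*(-1/1106))/3 = -(1015/1004 - 327/553)/3 = -⅓*232987/555212 = -232987/1665636 ≈ -0.13988)
q(W, H) = 4/(-7 - 44*W) (q(W, H) = 4/(-7 + (W*11)*(-2 - 1*2)) = 4/(-7 + (11*W)*(-2 - 2)) = 4/(-7 + (11*W)*(-4)) = 4/(-7 - 44*W))
q(C, -21 - 1*(-1052)) - (2338062 + 2112963) = -4/(7 + 44*(-232987/1665636)) - (2338062 + 2112963) = -4/(7 - 2562857/416409) - 1*4451025 = -4/352006/416409 - 4451025 = -4*416409/352006 - 4451025 = -832818/176003 - 4451025 = -783394585893/176003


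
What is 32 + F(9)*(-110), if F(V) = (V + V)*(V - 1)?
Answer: -15808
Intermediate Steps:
F(V) = 2*V*(-1 + V) (F(V) = (2*V)*(-1 + V) = 2*V*(-1 + V))
32 + F(9)*(-110) = 32 + (2*9*(-1 + 9))*(-110) = 32 + (2*9*8)*(-110) = 32 + 144*(-110) = 32 - 15840 = -15808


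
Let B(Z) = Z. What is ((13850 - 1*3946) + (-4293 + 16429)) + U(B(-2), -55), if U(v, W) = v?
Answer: 22038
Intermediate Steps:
((13850 - 1*3946) + (-4293 + 16429)) + U(B(-2), -55) = ((13850 - 1*3946) + (-4293 + 16429)) - 2 = ((13850 - 3946) + 12136) - 2 = (9904 + 12136) - 2 = 22040 - 2 = 22038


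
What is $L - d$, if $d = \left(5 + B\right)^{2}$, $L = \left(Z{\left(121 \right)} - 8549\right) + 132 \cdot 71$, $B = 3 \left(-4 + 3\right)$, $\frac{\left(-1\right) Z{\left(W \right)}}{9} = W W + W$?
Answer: $-132039$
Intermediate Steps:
$Z{\left(W \right)} = - 9 W - 9 W^{2}$ ($Z{\left(W \right)} = - 9 \left(W W + W\right) = - 9 \left(W^{2} + W\right) = - 9 \left(W + W^{2}\right) = - 9 W - 9 W^{2}$)
$B = -3$ ($B = 3 \left(-1\right) = -3$)
$L = -132035$ ($L = \left(\left(-9\right) 121 \left(1 + 121\right) - 8549\right) + 132 \cdot 71 = \left(\left(-9\right) 121 \cdot 122 - 8549\right) + 9372 = \left(-132858 - 8549\right) + 9372 = -141407 + 9372 = -132035$)
$d = 4$ ($d = \left(5 - 3\right)^{2} = 2^{2} = 4$)
$L - d = -132035 - 4 = -132039$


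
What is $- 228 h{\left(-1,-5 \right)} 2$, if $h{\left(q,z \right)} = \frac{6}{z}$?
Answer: $\frac{2736}{5} \approx 547.2$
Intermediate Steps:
$- 228 h{\left(-1,-5 \right)} 2 = - 228 \frac{6}{-5} \cdot 2 = - 228 \cdot 6 \left(- \frac{1}{5}\right) 2 = - 228 \left(\left(- \frac{6}{5}\right) 2\right) = \left(-228\right) \left(- \frac{12}{5}\right) = \frac{2736}{5}$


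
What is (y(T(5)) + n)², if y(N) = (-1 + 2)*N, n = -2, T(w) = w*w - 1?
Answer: 484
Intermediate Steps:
T(w) = -1 + w² (T(w) = w² - 1 = -1 + w²)
y(N) = N (y(N) = 1*N = N)
(y(T(5)) + n)² = ((-1 + 5²) - 2)² = ((-1 + 25) - 2)² = (24 - 2)² = 22² = 484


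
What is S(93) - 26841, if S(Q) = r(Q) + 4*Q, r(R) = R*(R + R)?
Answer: -9171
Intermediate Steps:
r(R) = 2*R² (r(R) = R*(2*R) = 2*R²)
S(Q) = 2*Q² + 4*Q
S(93) - 26841 = 2*93*(2 + 93) - 26841 = 2*93*95 - 26841 = 17670 - 26841 = -9171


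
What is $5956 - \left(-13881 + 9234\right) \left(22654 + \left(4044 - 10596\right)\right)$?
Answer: $74831950$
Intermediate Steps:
$5956 - \left(-13881 + 9234\right) \left(22654 + \left(4044 - 10596\right)\right) = 5956 - - 4647 \left(22654 - 6552\right) = 5956 - \left(-4647\right) 16102 = 5956 - -74825994 = 5956 + 74825994 = 74831950$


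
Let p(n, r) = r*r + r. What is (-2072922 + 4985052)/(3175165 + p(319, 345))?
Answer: 582426/658907 ≈ 0.88393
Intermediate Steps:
p(n, r) = r + r² (p(n, r) = r² + r = r + r²)
(-2072922 + 4985052)/(3175165 + p(319, 345)) = (-2072922 + 4985052)/(3175165 + 345*(1 + 345)) = 2912130/(3175165 + 345*346) = 2912130/(3175165 + 119370) = 2912130/3294535 = 2912130*(1/3294535) = 582426/658907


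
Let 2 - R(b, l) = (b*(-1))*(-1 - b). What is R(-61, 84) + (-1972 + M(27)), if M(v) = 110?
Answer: -5520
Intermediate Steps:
R(b, l) = 2 + b*(-1 - b) (R(b, l) = 2 - b*(-1)*(-1 - b) = 2 - (-b)*(-1 - b) = 2 - (-1)*b*(-1 - b) = 2 + b*(-1 - b))
R(-61, 84) + (-1972 + M(27)) = (2 - 1*(-61) - 1*(-61)²) + (-1972 + 110) = (2 + 61 - 1*3721) - 1862 = (2 + 61 - 3721) - 1862 = -3658 - 1862 = -5520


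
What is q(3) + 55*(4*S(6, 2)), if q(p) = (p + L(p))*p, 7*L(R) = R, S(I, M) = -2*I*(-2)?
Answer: 37032/7 ≈ 5290.3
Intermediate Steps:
S(I, M) = 4*I
L(R) = R/7
q(p) = 8*p**2/7 (q(p) = (p + p/7)*p = (8*p/7)*p = 8*p**2/7)
q(3) + 55*(4*S(6, 2)) = (8/7)*3**2 + 55*(4*(4*6)) = (8/7)*9 + 55*(4*24) = 72/7 + 55*96 = 72/7 + 5280 = 37032/7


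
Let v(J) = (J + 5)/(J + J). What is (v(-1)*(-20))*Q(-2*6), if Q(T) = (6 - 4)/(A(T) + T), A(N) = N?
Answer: -10/3 ≈ -3.3333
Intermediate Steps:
v(J) = (5 + J)/(2*J) (v(J) = (5 + J)/((2*J)) = (5 + J)*(1/(2*J)) = (5 + J)/(2*J))
Q(T) = 1/T (Q(T) = (6 - 4)/(T + T) = 2/((2*T)) = 2*(1/(2*T)) = 1/T)
(v(-1)*(-20))*Q(-2*6) = (((½)*(5 - 1)/(-1))*(-20))/((-2*6)) = (((½)*(-1)*4)*(-20))/(-12) = -2*(-20)*(-1/12) = 40*(-1/12) = -10/3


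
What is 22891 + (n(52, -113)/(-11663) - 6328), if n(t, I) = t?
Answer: 193174217/11663 ≈ 16563.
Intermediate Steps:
22891 + (n(52, -113)/(-11663) - 6328) = 22891 + (52/(-11663) - 6328) = 22891 + (52*(-1/11663) - 6328) = 22891 + (-52/11663 - 6328) = 22891 - 73803516/11663 = 193174217/11663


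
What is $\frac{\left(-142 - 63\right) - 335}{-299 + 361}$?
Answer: $- \frac{270}{31} \approx -8.7097$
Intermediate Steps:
$\frac{\left(-142 - 63\right) - 335}{-299 + 361} = \frac{\left(-142 - 63\right) - 335}{62} = \left(-205 - 335\right) \frac{1}{62} = \left(-540\right) \frac{1}{62} = - \frac{270}{31}$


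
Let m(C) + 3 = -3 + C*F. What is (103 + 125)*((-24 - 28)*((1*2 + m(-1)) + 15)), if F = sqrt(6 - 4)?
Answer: -130416 + 11856*sqrt(2) ≈ -1.1365e+5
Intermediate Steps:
F = sqrt(2) ≈ 1.4142
m(C) = -6 + C*sqrt(2) (m(C) = -3 + (-3 + C*sqrt(2)) = -6 + C*sqrt(2))
(103 + 125)*((-24 - 28)*((1*2 + m(-1)) + 15)) = (103 + 125)*((-24 - 28)*((1*2 + (-6 - sqrt(2))) + 15)) = 228*(-52*((2 + (-6 - sqrt(2))) + 15)) = 228*(-52*((-4 - sqrt(2)) + 15)) = 228*(-52*(11 - sqrt(2))) = 228*(-572 + 52*sqrt(2)) = -130416 + 11856*sqrt(2)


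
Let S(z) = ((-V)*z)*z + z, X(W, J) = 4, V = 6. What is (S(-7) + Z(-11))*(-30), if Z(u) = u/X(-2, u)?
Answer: 18225/2 ≈ 9112.5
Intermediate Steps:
Z(u) = u/4
S(z) = z - 6*z² (S(z) = ((-1*6)*z)*z + z = (-6*z)*z + z = -6*z² + z = z - 6*z²)
(S(-7) + Z(-11))*(-30) = (-7*(1 - 6*(-7)) + (¼)*(-11))*(-30) = (-7*(1 + 42) - 11/4)*(-30) = (-7*43 - 11/4)*(-30) = (-301 - 11/4)*(-30) = -1215/4*(-30) = 18225/2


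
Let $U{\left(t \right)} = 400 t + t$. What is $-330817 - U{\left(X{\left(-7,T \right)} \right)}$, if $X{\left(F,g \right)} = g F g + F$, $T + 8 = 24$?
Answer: $390582$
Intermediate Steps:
$T = 16$ ($T = -8 + 24 = 16$)
$X{\left(F,g \right)} = F + F g^{2}$ ($X{\left(F,g \right)} = F g g + F = F g^{2} + F = F + F g^{2}$)
$U{\left(t \right)} = 401 t$
$-330817 - U{\left(X{\left(-7,T \right)} \right)} = -330817 - 401 \left(- 7 \left(1 + 16^{2}\right)\right) = -330817 - 401 \left(- 7 \left(1 + 256\right)\right) = -330817 - 401 \left(\left(-7\right) 257\right) = -330817 - 401 \left(-1799\right) = -330817 - -721399 = -330817 + 721399 = 390582$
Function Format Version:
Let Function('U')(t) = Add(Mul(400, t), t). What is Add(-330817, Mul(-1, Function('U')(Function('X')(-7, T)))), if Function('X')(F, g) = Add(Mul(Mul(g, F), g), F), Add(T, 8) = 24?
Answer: 390582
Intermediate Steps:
T = 16 (T = Add(-8, 24) = 16)
Function('X')(F, g) = Add(F, Mul(F, Pow(g, 2))) (Function('X')(F, g) = Add(Mul(Mul(F, g), g), F) = Add(Mul(F, Pow(g, 2)), F) = Add(F, Mul(F, Pow(g, 2))))
Function('U')(t) = Mul(401, t)
Add(-330817, Mul(-1, Function('U')(Function('X')(-7, T)))) = Add(-330817, Mul(-1, Mul(401, Mul(-7, Add(1, Pow(16, 2)))))) = Add(-330817, Mul(-1, Mul(401, Mul(-7, Add(1, 256))))) = Add(-330817, Mul(-1, Mul(401, Mul(-7, 257)))) = Add(-330817, Mul(-1, Mul(401, -1799))) = Add(-330817, Mul(-1, -721399)) = Add(-330817, 721399) = 390582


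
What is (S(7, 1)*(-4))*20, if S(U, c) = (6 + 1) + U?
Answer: -1120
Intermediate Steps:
S(U, c) = 7 + U
(S(7, 1)*(-4))*20 = ((7 + 7)*(-4))*20 = (14*(-4))*20 = -56*20 = -1120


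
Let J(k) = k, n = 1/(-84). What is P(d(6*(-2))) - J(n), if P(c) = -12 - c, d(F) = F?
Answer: 1/84 ≈ 0.011905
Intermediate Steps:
n = -1/84 ≈ -0.011905
P(d(6*(-2))) - J(n) = (-12 - 6*(-2)) - 1*(-1/84) = (-12 - 1*(-12)) + 1/84 = (-12 + 12) + 1/84 = 0 + 1/84 = 1/84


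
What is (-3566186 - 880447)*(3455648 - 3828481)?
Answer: 1657851521289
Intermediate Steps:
(-3566186 - 880447)*(3455648 - 3828481) = -4446633*(-372833) = 1657851521289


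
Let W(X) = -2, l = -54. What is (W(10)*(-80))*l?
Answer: -8640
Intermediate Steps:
(W(10)*(-80))*l = -2*(-80)*(-54) = 160*(-54) = -8640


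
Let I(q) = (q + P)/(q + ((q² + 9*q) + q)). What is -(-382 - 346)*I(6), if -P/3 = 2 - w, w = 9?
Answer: 3276/17 ≈ 192.71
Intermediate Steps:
P = 21 (P = -3*(2 - 1*9) = -3*(2 - 9) = -3*(-7) = 21)
I(q) = (21 + q)/(q² + 11*q) (I(q) = (q + 21)/(q + ((q² + 9*q) + q)) = (21 + q)/(q + (q² + 10*q)) = (21 + q)/(q² + 11*q))
-(-382 - 346)*I(6) = -(-382 - 346)*(21 + 6)/(6*(11 + 6)) = -(-728)*(⅙)*27/17 = -(-728)*(⅙)*(1/17)*27 = -(-728)*9/34 = -1*(-3276/17) = 3276/17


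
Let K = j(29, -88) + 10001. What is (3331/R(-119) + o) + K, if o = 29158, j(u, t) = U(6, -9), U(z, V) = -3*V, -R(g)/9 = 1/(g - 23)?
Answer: 825676/9 ≈ 91742.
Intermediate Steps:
R(g) = -9/(-23 + g) (R(g) = -9/(g - 23) = -9/(-23 + g))
j(u, t) = 27 (j(u, t) = -3*(-9) = 27)
K = 10028 (K = 27 + 10001 = 10028)
(3331/R(-119) + o) + K = (3331/((-9/(-23 - 119))) + 29158) + 10028 = (3331/((-9/(-142))) + 29158) + 10028 = (3331/((-9*(-1/142))) + 29158) + 10028 = (3331/(9/142) + 29158) + 10028 = (3331*(142/9) + 29158) + 10028 = (473002/9 + 29158) + 10028 = 735424/9 + 10028 = 825676/9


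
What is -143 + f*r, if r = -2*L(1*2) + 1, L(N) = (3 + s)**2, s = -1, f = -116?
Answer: 669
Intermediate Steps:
L(N) = 4 (L(N) = (3 - 1)**2 = 2**2 = 4)
r = -7 (r = -2*4 + 1 = -8 + 1 = -7)
-143 + f*r = -143 - 116*(-7) = -143 + 812 = 669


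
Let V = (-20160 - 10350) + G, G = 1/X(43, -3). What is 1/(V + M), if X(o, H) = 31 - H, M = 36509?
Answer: 34/203967 ≈ 0.00016669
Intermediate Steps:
G = 1/34 (G = 1/(31 - 1*(-3)) = 1/(31 + 3) = 1/34 ≈ 0.029412)
V = -1037339/34 (V = (-20160 - 10350) + 1/34 = -30510 + 1/34 = -1037339/34 ≈ -30510.)
1/(V + M) = 1/(-1037339/34 + 36509) = 1/(203967/34) = 34/203967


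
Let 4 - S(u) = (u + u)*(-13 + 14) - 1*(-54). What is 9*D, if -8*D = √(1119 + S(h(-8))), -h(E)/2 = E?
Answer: -9*√1037/8 ≈ -36.228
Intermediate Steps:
h(E) = -2*E
S(u) = -50 - 2*u (S(u) = 4 - ((u + u)*(-13 + 14) - 1*(-54)) = 4 - ((2*u)*1 + 54) = 4 - (2*u + 54) = 4 - (54 + 2*u) = 4 + (-54 - 2*u) = -50 - 2*u)
D = -√1037/8 (D = -√(1119 + (-50 - (-4)*(-8)))/8 = -√(1119 + (-50 - 2*16))/8 = -√(1119 + (-50 - 32))/8 = -√(1119 - 82)/8 = -√1037/8 ≈ -4.0253)
9*D = 9*(-√1037/8) = -9*√1037/8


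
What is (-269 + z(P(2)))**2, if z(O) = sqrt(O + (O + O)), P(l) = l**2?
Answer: 72373 - 1076*sqrt(3) ≈ 70509.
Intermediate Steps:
z(O) = sqrt(3)*sqrt(O) (z(O) = sqrt(O + 2*O) = sqrt(3*O) = sqrt(3)*sqrt(O))
(-269 + z(P(2)))**2 = (-269 + sqrt(3)*sqrt(2**2))**2 = (-269 + sqrt(3)*sqrt(4))**2 = (-269 + sqrt(3)*2)**2 = (-269 + 2*sqrt(3))**2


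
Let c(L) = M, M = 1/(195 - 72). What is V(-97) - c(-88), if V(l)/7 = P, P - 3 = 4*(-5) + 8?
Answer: -7750/123 ≈ -63.008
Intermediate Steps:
M = 1/123 ≈ 0.0081301
c(L) = 1/123
P = -9 (P = 3 + (4*(-5) + 8) = 3 + (-20 + 8) = 3 - 12 = -9)
V(l) = -63 (V(l) = 7*(-9) = -63)
V(-97) - c(-88) = -63 - 1*1/123 = -63 - 1/123 = -7750/123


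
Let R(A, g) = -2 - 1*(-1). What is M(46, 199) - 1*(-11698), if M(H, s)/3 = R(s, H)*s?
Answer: 11101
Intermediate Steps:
R(A, g) = -1 (R(A, g) = -2 + 1 = -1)
M(H, s) = -3*s (M(H, s) = 3*(-s) = -3*s)
M(46, 199) - 1*(-11698) = -3*199 - 1*(-11698) = -597 + 11698 = 11101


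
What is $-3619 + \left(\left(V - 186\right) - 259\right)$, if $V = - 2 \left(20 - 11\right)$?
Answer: $-4082$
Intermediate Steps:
$V = -18$ ($V = \left(-2\right) 9 = -18$)
$-3619 + \left(\left(V - 186\right) - 259\right) = -3619 - 463 = -4082$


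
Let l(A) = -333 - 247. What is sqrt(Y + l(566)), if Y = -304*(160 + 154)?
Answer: 2*I*sqrt(24009) ≈ 309.9*I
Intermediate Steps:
l(A) = -580
Y = -95456 (Y = -304*314 = -95456)
sqrt(Y + l(566)) = sqrt(-95456 - 580) = sqrt(-96036) = 2*I*sqrt(24009)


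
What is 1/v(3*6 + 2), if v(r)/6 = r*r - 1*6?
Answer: 1/2364 ≈ 0.00042301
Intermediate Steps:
v(r) = -36 + 6*r² (v(r) = 6*(r*r - 1*6) = 6*(r² - 6) = 6*(-6 + r²) = -36 + 6*r²)
1/v(3*6 + 2) = 1/(-36 + 6*(3*6 + 2)²) = 1/(-36 + 6*(18 + 2)²) = 1/(-36 + 6*20²) = 1/(-36 + 6*400) = 1/(-36 + 2400) = 1/2364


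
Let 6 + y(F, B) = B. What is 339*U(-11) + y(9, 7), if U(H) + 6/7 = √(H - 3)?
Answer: -2027/7 + 339*I*√14 ≈ -289.57 + 1268.4*I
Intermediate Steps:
y(F, B) = -6 + B
U(H) = -6/7 + √(-3 + H) (U(H) = -6/7 + √(H - 3) = -6/7 + √(-3 + H))
339*U(-11) + y(9, 7) = 339*(-6/7 + √(-3 - 11)) + (-6 + 7) = 339*(-6/7 + √(-14)) + 1 = 339*(-6/7 + I*√14) + 1 = (-2034/7 + 339*I*√14) + 1 = -2027/7 + 339*I*√14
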